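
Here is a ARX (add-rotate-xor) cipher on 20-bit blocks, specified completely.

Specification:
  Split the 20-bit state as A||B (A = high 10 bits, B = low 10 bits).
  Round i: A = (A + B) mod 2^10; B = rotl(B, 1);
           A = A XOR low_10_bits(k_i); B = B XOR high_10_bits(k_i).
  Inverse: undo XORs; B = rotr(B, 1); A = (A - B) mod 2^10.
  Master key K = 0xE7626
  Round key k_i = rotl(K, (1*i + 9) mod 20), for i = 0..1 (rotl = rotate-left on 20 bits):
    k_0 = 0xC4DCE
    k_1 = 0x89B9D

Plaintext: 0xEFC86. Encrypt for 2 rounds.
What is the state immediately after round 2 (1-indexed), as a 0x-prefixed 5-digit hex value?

s_0 = plaintext = 0xEFC86
s_1 = Round(s_0, k_0) = 0x62E1F
s_2 = Round(s_1, k_1) = 0x0DE19

0x0DE19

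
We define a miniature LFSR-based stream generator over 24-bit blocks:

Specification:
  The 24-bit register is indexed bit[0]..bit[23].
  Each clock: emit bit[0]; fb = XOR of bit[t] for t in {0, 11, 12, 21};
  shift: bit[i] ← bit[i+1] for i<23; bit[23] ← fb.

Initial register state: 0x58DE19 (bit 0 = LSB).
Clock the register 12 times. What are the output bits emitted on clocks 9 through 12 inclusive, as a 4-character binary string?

0111

reg_0 = 0x58DE19
clock 1: out=1, reg = 0xAC6F0C
clock 2: out=0, reg = 0x563786
clock 3: out=0, reg = 0xAB1BC3
clock 4: out=1, reg = 0x558DE1
clock 5: out=1, reg = 0x2AC6F0
clock 6: out=0, reg = 0x956378
clock 7: out=0, reg = 0x4AB1BC
clock 8: out=0, reg = 0xA558DE
clock 9: out=0, reg = 0xD2AC6F
clock 10: out=1, reg = 0x695637
clock 11: out=1, reg = 0xB4AB1B
clock 12: out=1, reg = 0xDA558D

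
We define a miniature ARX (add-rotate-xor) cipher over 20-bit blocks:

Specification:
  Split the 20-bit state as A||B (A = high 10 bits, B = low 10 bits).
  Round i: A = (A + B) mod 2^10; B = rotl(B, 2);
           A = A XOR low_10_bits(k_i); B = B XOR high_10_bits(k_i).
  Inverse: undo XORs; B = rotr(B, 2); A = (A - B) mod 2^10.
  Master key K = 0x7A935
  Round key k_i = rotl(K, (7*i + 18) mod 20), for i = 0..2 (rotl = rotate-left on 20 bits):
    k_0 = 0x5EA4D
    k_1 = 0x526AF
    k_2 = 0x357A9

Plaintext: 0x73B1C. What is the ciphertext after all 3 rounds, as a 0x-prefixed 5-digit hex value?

s_0 = plaintext = 0x73B1C
s_1 = Round(s_0, k_0) = 0xA9D09
s_2 = Round(s_1, k_1) = 0x47D6C
s_3 = Round(s_2, k_2) = 0x48964

0x48964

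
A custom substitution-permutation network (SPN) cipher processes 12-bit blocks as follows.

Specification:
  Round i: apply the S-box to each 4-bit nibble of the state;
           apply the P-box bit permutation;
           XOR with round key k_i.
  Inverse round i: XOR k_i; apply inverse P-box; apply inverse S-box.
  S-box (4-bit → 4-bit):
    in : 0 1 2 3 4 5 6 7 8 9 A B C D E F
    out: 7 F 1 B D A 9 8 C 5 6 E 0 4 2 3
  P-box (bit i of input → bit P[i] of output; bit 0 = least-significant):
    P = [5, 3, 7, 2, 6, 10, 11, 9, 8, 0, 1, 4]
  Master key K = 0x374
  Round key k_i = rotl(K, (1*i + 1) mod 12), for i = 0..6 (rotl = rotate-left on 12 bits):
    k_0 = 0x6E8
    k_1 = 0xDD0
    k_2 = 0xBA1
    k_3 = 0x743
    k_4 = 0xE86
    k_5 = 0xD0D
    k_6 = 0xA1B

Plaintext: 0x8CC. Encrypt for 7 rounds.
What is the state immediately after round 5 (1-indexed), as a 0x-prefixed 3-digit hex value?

0x893

s_0 = plaintext = 0x8CC
s_1 = Round(s_0, k_0) = 0x6FA
s_2 = Round(s_1, k_1) = 0x808
s_3 = Round(s_2, k_2) = 0x777
s_4 = Round(s_3, k_3) = 0x557
s_5 = Round(s_4, k_4) = 0x893
s_6 = Round(s_5, k_5) = 0x573
s_7 = Round(s_6, k_6) = 0x826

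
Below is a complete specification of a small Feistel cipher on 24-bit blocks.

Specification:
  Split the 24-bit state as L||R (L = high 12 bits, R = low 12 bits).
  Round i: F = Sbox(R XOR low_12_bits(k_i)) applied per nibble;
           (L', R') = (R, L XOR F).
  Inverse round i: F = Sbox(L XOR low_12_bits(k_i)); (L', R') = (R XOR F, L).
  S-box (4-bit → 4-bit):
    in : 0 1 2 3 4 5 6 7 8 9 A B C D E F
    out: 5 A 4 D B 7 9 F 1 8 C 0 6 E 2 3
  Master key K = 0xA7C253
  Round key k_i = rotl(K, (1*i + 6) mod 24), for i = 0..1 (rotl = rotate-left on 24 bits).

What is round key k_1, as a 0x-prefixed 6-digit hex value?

K = 0xA7C253
k_0 = rotl(K, (1*0+6) mod 24) = rotl(K, 6) = 0xF094E9
k_1 = rotl(K, (1*1+6) mod 24) = rotl(K, 7) = 0xE129D3

0xE129D3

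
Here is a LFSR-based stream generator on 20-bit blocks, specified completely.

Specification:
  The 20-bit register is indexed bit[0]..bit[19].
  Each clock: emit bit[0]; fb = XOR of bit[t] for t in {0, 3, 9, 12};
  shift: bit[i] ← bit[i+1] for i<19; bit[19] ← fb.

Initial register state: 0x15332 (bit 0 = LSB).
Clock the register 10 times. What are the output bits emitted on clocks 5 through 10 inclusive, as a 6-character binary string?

reg_0 = 0x15332
clock 1: out=0, reg = 0x0A999
clock 2: out=1, reg = 0x054CC
clock 3: out=0, reg = 0x02A66
clock 4: out=0, reg = 0x81533
clock 5: out=1, reg = 0x40A99
clock 6: out=1, reg = 0xA054C
clock 7: out=0, reg = 0xD02A6
clock 8: out=0, reg = 0xE8153
clock 9: out=1, reg = 0xF40A9
clock 10: out=1, reg = 0x7A054

110011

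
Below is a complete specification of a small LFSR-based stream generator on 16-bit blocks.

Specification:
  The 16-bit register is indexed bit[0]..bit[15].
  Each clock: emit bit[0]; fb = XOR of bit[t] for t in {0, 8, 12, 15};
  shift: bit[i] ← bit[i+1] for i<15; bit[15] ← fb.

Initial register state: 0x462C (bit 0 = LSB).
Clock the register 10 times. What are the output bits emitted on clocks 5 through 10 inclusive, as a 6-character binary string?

reg_0 = 0x462C
clock 1: out=0, reg = 0x2316
clock 2: out=0, reg = 0x918B
clock 3: out=1, reg = 0x48C5
clock 4: out=1, reg = 0xA462
clock 5: out=0, reg = 0xD231
clock 6: out=1, reg = 0xE918
clock 7: out=0, reg = 0x748C
clock 8: out=0, reg = 0xBA46
clock 9: out=0, reg = 0x5D23
clock 10: out=1, reg = 0xAE91

010001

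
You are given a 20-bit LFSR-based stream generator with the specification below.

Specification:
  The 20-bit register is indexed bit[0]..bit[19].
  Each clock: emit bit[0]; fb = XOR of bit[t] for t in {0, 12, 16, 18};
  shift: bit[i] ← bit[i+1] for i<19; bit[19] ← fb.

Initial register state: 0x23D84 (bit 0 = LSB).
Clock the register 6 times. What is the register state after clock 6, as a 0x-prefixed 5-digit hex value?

reg_0 = 0x23D84
clock 1: out=0, reg = 0x91EC2
clock 2: out=0, reg = 0x48F61
clock 3: out=1, reg = 0x247B0
clock 4: out=0, reg = 0x123D8
clock 5: out=0, reg = 0x891EC
clock 6: out=0, reg = 0xC48F6

0xC48F6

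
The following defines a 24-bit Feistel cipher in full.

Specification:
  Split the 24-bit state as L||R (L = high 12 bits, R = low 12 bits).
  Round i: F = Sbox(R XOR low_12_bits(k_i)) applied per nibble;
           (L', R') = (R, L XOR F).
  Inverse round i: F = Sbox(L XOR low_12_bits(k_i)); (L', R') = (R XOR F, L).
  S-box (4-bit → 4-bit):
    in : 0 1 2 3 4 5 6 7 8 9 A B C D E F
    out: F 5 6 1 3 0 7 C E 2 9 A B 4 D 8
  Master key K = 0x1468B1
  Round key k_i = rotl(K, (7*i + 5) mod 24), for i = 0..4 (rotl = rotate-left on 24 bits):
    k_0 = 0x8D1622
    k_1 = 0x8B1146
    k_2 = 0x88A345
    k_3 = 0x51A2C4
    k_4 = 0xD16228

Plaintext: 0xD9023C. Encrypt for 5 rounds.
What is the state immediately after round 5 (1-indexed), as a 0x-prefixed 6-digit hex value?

s_0 = plaintext = 0xD9023C
s_1 = Round(s_0, k_0) = 0x23CECD
s_2 = Round(s_1, k_1) = 0xECDAD6
s_3 = Round(s_2, k_2) = 0xAD6CEC
s_4 = Round(s_3, k_3) = 0xCEC7B8
s_5 = Round(s_4, k_4) = 0x7B8CC3

0x7B8CC3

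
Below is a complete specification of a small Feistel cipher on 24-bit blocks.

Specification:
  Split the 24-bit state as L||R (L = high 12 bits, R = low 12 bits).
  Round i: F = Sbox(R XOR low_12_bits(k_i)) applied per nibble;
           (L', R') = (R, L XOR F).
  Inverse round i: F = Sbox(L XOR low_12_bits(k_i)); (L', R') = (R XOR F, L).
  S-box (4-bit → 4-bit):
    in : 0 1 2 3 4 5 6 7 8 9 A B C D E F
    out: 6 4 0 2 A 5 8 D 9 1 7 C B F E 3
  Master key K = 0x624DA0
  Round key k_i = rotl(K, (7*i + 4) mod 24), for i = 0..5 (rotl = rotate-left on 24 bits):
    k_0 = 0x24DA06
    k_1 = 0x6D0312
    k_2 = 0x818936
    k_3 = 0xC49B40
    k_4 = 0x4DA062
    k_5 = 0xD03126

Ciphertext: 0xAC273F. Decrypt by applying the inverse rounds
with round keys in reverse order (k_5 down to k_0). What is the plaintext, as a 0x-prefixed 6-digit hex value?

s_0 = ciphertext = 0xAC273F
s_1 = InvRound(s_0, k_5) = 0xBD5AC2
s_2 = InvRound(s_1, k_4) = 0x60FBD5
s_3 = InvRound(s_2, k_3) = 0x47660F
s_4 = InvRound(s_3, k_2) = 0x9A9476
s_5 = InvRound(s_4, k_1) = 0x3BA9A9
s_6 = InvRound(s_5, k_0) = 0x8623BA

0x8623BA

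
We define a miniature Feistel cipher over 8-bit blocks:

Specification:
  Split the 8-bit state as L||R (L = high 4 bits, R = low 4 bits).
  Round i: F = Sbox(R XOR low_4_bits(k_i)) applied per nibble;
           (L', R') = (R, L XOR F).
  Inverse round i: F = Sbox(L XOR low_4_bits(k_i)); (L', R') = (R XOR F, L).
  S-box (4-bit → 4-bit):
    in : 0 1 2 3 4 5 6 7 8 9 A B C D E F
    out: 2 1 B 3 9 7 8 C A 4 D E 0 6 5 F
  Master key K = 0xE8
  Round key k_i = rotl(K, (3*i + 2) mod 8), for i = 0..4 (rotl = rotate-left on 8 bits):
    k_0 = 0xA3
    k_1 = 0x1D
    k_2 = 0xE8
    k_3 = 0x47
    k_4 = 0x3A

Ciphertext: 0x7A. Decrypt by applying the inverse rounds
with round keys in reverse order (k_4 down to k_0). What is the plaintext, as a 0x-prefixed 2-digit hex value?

s_0 = ciphertext = 0x7A
s_1 = InvRound(s_0, k_4) = 0xC7
s_2 = InvRound(s_1, k_3) = 0x9C
s_3 = InvRound(s_2, k_2) = 0xD9
s_4 = InvRound(s_3, k_1) = 0xBD
s_5 = InvRound(s_4, k_0) = 0x7B

0x7B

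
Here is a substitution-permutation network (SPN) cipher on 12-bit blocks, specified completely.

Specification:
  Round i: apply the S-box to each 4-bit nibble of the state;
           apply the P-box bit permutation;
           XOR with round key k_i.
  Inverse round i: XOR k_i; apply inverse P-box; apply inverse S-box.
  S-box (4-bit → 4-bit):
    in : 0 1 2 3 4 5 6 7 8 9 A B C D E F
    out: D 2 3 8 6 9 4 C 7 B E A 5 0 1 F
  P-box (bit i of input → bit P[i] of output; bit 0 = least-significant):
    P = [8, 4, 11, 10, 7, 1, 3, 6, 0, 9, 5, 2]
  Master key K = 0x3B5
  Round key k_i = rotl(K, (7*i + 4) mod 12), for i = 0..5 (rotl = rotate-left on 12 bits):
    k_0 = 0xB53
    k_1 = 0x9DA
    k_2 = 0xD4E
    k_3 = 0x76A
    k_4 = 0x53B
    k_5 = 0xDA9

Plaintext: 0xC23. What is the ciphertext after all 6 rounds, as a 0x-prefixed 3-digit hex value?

s_0 = plaintext = 0xC23
s_1 = Round(s_0, k_0) = 0xFF0
s_2 = Round(s_1, k_1) = 0x635
s_3 = Round(s_2, k_2) = 0x82E
s_4 = Round(s_3, k_3) = 0x4C9
s_5 = Round(s_4, k_4) = 0x283
s_6 = Round(s_5, k_5) = 0xB22

0xB22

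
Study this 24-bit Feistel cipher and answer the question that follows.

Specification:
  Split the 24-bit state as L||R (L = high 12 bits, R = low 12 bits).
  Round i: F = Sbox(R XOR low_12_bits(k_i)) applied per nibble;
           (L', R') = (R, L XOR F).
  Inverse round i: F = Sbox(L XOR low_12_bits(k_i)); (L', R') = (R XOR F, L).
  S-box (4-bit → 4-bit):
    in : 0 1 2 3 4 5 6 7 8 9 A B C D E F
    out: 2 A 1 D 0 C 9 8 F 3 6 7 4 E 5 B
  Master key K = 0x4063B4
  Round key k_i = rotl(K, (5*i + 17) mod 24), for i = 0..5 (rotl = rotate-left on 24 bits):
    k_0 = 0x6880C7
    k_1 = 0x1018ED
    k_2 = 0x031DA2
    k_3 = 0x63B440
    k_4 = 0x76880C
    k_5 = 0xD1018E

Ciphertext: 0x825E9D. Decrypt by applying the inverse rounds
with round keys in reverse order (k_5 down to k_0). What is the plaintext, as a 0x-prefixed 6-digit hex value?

0xF54132

s_0 = ciphertext = 0x825E9D
s_1 = InvRound(s_0, k_5) = 0xDFA825
s_2 = InvRound(s_1, k_4) = 0x49CDFA
s_3 = InvRound(s_2, k_3) = 0xF1E49C
s_4 = InvRound(s_3, k_2) = 0x5E8F1E
s_5 = InvRound(s_4, k_1) = 0x1325E8
s_6 = InvRound(s_5, k_0) = 0xF54132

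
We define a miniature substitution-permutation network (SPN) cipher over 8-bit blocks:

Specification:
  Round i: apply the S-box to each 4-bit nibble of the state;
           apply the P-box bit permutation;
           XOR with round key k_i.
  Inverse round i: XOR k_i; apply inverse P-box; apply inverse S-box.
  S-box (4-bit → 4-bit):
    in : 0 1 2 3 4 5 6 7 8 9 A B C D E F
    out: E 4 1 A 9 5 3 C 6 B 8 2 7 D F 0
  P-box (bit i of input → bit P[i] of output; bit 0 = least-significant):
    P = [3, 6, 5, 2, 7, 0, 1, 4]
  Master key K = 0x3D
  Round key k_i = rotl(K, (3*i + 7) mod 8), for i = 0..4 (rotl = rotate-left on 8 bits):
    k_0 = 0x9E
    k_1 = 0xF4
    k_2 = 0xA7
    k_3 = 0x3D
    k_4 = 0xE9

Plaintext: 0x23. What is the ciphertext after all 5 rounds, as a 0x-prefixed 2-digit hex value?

s_0 = plaintext = 0x23
s_1 = Round(s_0, k_0) = 0x5A
s_2 = Round(s_1, k_1) = 0x72
s_3 = Round(s_2, k_2) = 0xBD
s_4 = Round(s_3, k_3) = 0x10
s_5 = Round(s_4, k_4) = 0x8F

0x8F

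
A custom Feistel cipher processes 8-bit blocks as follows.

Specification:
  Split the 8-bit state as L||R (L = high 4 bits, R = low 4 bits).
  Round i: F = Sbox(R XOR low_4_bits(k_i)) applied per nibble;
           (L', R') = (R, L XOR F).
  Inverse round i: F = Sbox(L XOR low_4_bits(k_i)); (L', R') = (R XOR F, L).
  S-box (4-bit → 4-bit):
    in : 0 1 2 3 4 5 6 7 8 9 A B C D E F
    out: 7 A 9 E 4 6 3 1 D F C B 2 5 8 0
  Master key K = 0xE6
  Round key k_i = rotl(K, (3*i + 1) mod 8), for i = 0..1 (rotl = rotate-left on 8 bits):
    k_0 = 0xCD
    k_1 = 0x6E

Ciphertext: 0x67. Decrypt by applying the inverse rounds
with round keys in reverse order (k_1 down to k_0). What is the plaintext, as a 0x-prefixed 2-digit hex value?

s_0 = ciphertext = 0x67
s_1 = InvRound(s_0, k_1) = 0xA6
s_2 = InvRound(s_1, k_0) = 0x7A

0x7A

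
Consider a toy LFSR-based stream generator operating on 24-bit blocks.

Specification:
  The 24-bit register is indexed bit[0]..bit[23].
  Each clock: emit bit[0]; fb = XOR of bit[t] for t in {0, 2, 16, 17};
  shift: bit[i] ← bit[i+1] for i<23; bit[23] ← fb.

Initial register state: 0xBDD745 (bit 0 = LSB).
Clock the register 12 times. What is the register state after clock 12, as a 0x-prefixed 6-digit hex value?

reg_0 = 0xBDD745
clock 1: out=1, reg = 0xDEEBA2
clock 2: out=0, reg = 0xEF75D1
clock 3: out=1, reg = 0xF7BAE8
clock 4: out=0, reg = 0x7BDD74
clock 5: out=0, reg = 0xBDEEBA
clock 6: out=0, reg = 0xDEF75D
clock 7: out=1, reg = 0xEF7BAE
clock 8: out=0, reg = 0xF7BDD7
clock 9: out=1, reg = 0x7BDEEB
clock 10: out=1, reg = 0xBDEF75
clock 11: out=1, reg = 0xDEF7BA
clock 12: out=0, reg = 0xEF7BDD

0xEF7BDD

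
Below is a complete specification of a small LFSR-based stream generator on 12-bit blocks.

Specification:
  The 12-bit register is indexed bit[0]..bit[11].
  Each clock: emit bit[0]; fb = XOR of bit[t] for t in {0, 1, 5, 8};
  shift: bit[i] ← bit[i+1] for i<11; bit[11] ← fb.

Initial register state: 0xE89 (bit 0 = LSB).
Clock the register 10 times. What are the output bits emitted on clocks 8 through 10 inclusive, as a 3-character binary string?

101

reg_0 = 0xE89
clock 1: out=1, reg = 0xF44
clock 2: out=0, reg = 0xFA2
clock 3: out=0, reg = 0xFD1
clock 4: out=1, reg = 0x7E8
clock 5: out=0, reg = 0x3F4
clock 6: out=0, reg = 0x1FA
clock 7: out=0, reg = 0x8FD
clock 8: out=1, reg = 0x47E
clock 9: out=0, reg = 0x23F
clock 10: out=1, reg = 0x91F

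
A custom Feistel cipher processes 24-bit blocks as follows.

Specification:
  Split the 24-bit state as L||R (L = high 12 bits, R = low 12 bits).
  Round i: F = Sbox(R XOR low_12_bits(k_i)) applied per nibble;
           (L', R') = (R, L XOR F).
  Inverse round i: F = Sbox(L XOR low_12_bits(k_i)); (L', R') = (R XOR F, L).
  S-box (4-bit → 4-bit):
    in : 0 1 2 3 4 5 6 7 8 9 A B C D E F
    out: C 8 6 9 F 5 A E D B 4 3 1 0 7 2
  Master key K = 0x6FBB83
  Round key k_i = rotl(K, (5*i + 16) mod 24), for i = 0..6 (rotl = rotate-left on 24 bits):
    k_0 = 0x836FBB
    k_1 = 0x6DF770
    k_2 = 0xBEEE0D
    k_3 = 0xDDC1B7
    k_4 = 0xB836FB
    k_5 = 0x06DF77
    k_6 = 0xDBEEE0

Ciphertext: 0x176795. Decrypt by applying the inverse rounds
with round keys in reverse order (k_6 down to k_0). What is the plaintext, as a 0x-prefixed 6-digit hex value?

s_0 = ciphertext = 0x176795
s_1 = InvRound(s_0, k_6) = 0x52F176
s_2 = InvRound(s_1, k_5) = 0x52B52F
s_3 = InvRound(s_2, k_4) = 0xC2352B
s_4 = InvRound(s_3, k_3) = 0x594C23
s_5 = InvRound(s_4, k_2) = 0xF98594
s_6 = InvRound(s_5, k_1) = 0x8E9F98
s_7 = InvRound(s_6, k_0) = 0x1CE8E9

0x1CE8E9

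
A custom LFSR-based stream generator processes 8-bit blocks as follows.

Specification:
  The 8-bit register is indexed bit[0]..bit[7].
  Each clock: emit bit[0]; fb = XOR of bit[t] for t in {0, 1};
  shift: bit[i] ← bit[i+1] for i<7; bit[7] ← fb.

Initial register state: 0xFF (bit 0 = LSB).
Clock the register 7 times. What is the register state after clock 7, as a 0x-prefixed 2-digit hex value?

reg_0 = 0xFF
clock 1: out=1, reg = 0x7F
clock 2: out=1, reg = 0x3F
clock 3: out=1, reg = 0x1F
clock 4: out=1, reg = 0x0F
clock 5: out=1, reg = 0x07
clock 6: out=1, reg = 0x03
clock 7: out=1, reg = 0x01

0x01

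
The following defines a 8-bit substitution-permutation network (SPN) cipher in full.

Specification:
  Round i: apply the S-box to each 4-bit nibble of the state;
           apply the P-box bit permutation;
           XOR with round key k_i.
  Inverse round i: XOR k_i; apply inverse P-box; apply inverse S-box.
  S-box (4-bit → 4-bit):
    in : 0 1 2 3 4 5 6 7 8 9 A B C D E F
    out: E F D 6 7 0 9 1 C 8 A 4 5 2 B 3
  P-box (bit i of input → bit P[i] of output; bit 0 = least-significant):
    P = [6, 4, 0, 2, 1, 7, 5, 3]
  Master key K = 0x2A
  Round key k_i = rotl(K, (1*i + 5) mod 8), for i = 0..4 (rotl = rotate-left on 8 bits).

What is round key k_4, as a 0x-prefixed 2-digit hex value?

0x54

K = 0x2A
k_0 = rotl(K, (1*0+5) mod 8) = rotl(K, 5) = 0x45
k_1 = rotl(K, (1*1+5) mod 8) = rotl(K, 6) = 0x8A
k_2 = rotl(K, (1*2+5) mod 8) = rotl(K, 7) = 0x15
k_3 = rotl(K, (1*3+5) mod 8) = rotl(K, 0) = 0x2A
k_4 = rotl(K, (1*4+5) mod 8) = rotl(K, 1) = 0x54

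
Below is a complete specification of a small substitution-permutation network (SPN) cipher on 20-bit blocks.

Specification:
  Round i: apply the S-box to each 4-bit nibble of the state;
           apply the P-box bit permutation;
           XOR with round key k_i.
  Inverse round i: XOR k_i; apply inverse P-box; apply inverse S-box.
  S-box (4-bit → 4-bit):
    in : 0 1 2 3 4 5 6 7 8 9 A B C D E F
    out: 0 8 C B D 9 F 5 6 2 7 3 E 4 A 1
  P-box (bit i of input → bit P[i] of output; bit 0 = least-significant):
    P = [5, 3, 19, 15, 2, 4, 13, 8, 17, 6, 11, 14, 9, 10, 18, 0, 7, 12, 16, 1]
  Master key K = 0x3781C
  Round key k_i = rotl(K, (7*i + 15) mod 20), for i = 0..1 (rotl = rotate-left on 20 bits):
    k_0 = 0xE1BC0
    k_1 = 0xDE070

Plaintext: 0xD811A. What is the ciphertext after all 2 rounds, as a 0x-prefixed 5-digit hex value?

0x5B3AB

s_0 = plaintext = 0xD811A
s_1 = Round(s_0, k_0) = 0x35EE8
s_2 = Round(s_1, k_1) = 0x5B3AB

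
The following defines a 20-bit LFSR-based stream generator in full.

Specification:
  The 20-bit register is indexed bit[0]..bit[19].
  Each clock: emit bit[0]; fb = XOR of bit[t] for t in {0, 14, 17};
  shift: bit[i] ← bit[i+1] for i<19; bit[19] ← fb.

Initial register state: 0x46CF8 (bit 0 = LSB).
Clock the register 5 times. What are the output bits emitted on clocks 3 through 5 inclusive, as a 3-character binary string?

reg_0 = 0x46CF8
clock 1: out=0, reg = 0xA367C
clock 2: out=0, reg = 0xD1B3E
clock 3: out=0, reg = 0x68D9F
clock 4: out=1, reg = 0x346CF
clock 5: out=1, reg = 0x9A367

011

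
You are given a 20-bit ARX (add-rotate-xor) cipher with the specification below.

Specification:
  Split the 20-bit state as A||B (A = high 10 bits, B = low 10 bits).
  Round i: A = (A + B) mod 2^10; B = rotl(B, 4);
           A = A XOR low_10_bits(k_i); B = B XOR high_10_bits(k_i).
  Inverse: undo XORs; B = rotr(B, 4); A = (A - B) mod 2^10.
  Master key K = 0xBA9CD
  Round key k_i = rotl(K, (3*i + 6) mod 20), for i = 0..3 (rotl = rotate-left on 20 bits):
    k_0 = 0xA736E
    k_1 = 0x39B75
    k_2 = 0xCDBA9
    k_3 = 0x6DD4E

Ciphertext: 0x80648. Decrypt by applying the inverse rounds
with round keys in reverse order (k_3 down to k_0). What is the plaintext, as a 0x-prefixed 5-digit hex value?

0xAF583

s_0 = ciphertext = 0x80648
s_1 = InvRound(s_0, k_3) = 0xD43FF
s_2 = InvRound(s_1, k_2) = 0xAB64C
s_3 = InvRound(s_2, k_1) = 0xCBAAA
s_4 = InvRound(s_3, k_0) = 0xAF583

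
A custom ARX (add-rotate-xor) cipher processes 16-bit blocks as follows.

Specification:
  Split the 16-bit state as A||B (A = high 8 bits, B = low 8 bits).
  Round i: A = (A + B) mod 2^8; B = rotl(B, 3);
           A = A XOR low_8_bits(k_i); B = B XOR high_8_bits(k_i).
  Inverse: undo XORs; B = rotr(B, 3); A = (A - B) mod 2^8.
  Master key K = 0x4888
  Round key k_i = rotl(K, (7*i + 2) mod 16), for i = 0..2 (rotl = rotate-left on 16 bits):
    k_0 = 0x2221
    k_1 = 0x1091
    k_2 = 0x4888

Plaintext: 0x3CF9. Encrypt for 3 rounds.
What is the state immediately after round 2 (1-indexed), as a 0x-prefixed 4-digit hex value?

s_0 = plaintext = 0x3CF9
s_1 = Round(s_0, k_0) = 0x14ED
s_2 = Round(s_1, k_1) = 0x907F
s_3 = Round(s_2, k_2) = 0x87B3

0x907F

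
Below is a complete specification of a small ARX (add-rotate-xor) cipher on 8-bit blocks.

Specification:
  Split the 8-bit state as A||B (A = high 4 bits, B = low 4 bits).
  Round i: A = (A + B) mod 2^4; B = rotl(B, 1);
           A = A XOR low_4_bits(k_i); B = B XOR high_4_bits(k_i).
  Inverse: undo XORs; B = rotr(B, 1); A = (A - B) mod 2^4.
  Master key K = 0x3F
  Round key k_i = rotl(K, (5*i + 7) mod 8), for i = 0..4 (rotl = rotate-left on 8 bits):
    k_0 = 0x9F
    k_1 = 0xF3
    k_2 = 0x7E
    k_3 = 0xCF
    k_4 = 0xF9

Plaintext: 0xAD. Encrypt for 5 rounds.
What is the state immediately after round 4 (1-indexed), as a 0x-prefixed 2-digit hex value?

s_0 = plaintext = 0xAD
s_1 = Round(s_0, k_0) = 0x82
s_2 = Round(s_1, k_1) = 0x9B
s_3 = Round(s_2, k_2) = 0xA0
s_4 = Round(s_3, k_3) = 0x5C
s_5 = Round(s_4, k_4) = 0x86

0x5C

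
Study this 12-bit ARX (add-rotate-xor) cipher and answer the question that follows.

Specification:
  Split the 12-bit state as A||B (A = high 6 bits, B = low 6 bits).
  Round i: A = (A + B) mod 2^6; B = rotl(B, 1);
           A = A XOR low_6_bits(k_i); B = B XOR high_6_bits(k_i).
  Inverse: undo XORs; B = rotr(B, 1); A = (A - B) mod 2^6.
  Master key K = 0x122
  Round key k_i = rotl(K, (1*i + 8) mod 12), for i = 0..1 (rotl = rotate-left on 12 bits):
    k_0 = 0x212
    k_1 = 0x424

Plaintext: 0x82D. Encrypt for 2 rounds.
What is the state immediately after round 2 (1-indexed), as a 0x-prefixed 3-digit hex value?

0x5B6

s_0 = plaintext = 0x82D
s_1 = Round(s_0, k_0) = 0x7D3
s_2 = Round(s_1, k_1) = 0x5B6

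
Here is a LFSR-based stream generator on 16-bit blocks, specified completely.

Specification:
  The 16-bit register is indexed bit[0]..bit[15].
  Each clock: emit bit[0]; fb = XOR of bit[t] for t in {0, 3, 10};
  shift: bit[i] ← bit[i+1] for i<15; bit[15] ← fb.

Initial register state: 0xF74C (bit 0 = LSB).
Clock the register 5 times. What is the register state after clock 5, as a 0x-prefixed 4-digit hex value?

reg_0 = 0xF74C
clock 1: out=0, reg = 0x7BA6
clock 2: out=0, reg = 0x3DD3
clock 3: out=1, reg = 0x1EE9
clock 4: out=1, reg = 0x8F74
clock 5: out=0, reg = 0xC7BA

0xC7BA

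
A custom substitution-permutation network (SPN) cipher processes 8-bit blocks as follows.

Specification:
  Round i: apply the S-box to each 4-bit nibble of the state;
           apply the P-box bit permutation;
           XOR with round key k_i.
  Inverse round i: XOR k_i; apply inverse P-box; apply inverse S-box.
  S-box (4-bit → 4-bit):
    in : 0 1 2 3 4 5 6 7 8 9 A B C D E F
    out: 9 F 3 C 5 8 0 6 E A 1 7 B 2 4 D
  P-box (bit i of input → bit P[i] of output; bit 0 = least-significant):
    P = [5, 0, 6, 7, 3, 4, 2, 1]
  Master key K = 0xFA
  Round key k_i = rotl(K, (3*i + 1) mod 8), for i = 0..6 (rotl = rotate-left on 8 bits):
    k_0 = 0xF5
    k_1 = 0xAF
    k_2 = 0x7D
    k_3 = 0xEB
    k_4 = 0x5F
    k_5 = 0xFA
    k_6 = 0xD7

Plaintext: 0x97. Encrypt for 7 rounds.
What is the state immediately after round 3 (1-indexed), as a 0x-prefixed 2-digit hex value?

s_0 = plaintext = 0x97
s_1 = Round(s_0, k_0) = 0xA6
s_2 = Round(s_1, k_1) = 0xA7
s_3 = Round(s_2, k_2) = 0x34
s_4 = Round(s_3, k_3) = 0x8D
s_5 = Round(s_4, k_4) = 0x48
s_6 = Round(s_5, k_5) = 0x37
s_7 = Round(s_6, k_6) = 0x90

0x34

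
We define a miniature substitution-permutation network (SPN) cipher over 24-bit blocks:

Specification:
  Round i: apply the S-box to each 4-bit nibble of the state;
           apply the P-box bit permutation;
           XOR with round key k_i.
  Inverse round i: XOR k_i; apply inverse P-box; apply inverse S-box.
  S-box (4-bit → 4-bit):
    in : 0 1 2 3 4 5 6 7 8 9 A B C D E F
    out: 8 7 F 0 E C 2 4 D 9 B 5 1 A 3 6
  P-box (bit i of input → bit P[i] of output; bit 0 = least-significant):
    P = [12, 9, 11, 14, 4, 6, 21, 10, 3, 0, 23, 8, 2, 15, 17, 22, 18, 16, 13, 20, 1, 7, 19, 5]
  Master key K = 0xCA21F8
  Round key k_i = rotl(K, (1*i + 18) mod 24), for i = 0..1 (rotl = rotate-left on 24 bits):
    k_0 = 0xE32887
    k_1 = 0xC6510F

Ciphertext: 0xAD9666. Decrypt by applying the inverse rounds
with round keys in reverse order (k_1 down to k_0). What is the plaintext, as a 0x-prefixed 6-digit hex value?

0xE23BFD

s_0 = ciphertext = 0xAD9666
s_1 = InvRound(s_0, k_1) = 0x564A4D
s_2 = InvRound(s_1, k_0) = 0xE23BFD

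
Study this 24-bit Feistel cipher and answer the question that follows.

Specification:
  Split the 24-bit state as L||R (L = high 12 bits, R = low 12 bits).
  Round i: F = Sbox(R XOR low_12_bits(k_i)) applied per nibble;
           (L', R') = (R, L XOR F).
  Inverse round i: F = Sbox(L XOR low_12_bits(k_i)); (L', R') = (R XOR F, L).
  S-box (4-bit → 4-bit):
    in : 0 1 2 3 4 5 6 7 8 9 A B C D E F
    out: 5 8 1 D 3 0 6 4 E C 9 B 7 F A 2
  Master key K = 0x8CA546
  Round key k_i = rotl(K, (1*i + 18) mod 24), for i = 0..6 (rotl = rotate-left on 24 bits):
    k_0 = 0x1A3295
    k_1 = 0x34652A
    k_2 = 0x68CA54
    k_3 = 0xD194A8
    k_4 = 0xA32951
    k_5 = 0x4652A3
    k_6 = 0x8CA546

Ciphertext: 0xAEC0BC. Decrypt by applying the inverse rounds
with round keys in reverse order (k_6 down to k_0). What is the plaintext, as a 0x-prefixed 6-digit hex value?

s_0 = ciphertext = 0xAEC0BC
s_1 = InvRound(s_0, k_6) = 0x225AEC
s_2 = InvRound(s_1, k_5) = 0xF0A225
s_3 = InvRound(s_2, k_4) = 0x42EF0A
s_4 = InvRound(s_3, k_3) = 0xAEC42E
s_5 = InvRound(s_4, k_2) = 0x190AEC
s_6 = InvRound(s_5, k_1) = 0x955190
s_7 = InvRound(s_6, k_0) = 0xAE5955

0xAE5955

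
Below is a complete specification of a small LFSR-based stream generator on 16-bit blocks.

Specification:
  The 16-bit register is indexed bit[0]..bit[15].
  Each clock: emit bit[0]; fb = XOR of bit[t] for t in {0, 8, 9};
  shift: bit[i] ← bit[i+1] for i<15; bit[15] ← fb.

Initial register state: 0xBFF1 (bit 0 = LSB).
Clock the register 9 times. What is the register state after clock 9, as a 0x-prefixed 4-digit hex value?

0x48DF

reg_0 = 0xBFF1
clock 1: out=1, reg = 0xDFF8
clock 2: out=0, reg = 0x6FFC
clock 3: out=0, reg = 0x37FE
clock 4: out=0, reg = 0x1BFF
clock 5: out=1, reg = 0x8DFF
clock 6: out=1, reg = 0x46FF
clock 7: out=1, reg = 0x237F
clock 8: out=1, reg = 0x91BF
clock 9: out=1, reg = 0x48DF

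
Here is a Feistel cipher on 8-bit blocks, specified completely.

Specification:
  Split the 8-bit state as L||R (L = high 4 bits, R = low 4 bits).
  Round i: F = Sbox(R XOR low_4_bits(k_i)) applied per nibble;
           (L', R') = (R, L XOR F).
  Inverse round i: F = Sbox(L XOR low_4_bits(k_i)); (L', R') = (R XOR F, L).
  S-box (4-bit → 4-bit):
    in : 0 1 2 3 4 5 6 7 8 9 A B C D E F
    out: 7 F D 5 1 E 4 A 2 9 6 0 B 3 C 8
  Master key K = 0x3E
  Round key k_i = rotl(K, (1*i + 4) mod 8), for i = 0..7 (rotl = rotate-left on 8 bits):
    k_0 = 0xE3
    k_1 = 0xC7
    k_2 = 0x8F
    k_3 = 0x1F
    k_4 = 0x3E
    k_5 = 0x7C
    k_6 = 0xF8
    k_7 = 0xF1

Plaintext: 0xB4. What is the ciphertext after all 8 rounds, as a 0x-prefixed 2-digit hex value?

0x6B

s_0 = plaintext = 0xB4
s_1 = Round(s_0, k_0) = 0x41
s_2 = Round(s_1, k_1) = 0x10
s_3 = Round(s_2, k_2) = 0x09
s_4 = Round(s_3, k_3) = 0x94
s_5 = Round(s_4, k_4) = 0x4F
s_6 = Round(s_5, k_5) = 0xF1
s_7 = Round(s_6, k_6) = 0x16
s_8 = Round(s_7, k_7) = 0x6B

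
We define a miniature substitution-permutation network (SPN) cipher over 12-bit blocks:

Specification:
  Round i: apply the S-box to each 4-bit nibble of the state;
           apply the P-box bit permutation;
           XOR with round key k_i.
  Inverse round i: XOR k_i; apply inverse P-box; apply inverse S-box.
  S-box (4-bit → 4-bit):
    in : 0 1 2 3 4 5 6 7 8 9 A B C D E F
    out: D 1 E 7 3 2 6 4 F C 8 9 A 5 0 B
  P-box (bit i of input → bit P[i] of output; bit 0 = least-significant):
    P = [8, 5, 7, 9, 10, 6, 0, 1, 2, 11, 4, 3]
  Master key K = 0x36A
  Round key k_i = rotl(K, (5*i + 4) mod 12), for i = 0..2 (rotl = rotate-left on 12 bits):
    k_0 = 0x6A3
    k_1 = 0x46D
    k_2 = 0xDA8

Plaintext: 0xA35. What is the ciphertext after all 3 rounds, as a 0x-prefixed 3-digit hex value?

s_0 = plaintext = 0xA35
s_1 = Round(s_0, k_0) = 0x2CA
s_2 = Round(s_1, k_1) = 0xE37
s_3 = Round(s_2, k_2) = 0x969

0x969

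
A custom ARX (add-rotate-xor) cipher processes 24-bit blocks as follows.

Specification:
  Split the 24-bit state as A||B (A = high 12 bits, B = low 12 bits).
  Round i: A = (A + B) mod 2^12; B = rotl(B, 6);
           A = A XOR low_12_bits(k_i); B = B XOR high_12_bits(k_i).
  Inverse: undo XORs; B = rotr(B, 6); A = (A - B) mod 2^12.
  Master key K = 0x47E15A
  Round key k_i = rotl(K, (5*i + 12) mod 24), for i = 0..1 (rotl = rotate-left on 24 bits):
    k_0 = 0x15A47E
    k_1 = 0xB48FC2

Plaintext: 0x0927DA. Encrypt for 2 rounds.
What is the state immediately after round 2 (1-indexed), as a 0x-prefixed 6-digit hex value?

0xC15A17

s_0 = plaintext = 0x0927DA
s_1 = Round(s_0, k_0) = 0xC127C5
s_2 = Round(s_1, k_1) = 0xC15A17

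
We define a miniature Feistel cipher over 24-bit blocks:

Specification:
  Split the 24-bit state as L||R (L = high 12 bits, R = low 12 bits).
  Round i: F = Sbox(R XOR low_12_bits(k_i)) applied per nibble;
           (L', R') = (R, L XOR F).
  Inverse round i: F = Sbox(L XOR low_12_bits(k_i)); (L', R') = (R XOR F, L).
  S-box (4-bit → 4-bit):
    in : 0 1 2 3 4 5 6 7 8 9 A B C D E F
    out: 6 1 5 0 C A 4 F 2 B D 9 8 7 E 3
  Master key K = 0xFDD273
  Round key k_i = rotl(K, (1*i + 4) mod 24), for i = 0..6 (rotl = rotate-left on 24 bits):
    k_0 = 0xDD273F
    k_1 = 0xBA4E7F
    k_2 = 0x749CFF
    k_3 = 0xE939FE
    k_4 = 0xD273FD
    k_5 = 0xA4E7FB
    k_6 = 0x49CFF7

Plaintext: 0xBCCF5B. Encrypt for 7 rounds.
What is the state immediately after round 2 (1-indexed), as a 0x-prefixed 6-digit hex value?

s_0 = plaintext = 0xBCCF5B
s_1 = Round(s_0, k_0) = 0xF5B980
s_2 = Round(s_1, k_1) = 0x980068
s_3 = Round(s_2, k_2) = 0x06813F
s_4 = Round(s_3, k_3) = 0x13F2E9
s_5 = Round(s_4, k_4) = 0x2E9023
s_6 = Round(s_5, k_5) = 0x023D9B
s_7 = Round(s_6, k_6) = 0xD9B56B

0x980068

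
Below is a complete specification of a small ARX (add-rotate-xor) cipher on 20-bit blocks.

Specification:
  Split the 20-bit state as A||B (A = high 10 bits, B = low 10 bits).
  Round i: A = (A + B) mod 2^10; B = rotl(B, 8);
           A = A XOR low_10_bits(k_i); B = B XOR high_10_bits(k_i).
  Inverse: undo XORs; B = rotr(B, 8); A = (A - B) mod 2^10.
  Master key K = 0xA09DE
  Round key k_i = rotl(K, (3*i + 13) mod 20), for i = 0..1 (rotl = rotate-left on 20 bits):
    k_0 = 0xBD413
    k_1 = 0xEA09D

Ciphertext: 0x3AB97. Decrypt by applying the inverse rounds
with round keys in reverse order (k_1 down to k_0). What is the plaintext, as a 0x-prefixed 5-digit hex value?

s_0 = ciphertext = 0x3AB97
s_1 = InvRound(s_0, k_1) = 0xDECFC
s_2 = InvRound(s_1, k_0) = 0xD0826

0xD0826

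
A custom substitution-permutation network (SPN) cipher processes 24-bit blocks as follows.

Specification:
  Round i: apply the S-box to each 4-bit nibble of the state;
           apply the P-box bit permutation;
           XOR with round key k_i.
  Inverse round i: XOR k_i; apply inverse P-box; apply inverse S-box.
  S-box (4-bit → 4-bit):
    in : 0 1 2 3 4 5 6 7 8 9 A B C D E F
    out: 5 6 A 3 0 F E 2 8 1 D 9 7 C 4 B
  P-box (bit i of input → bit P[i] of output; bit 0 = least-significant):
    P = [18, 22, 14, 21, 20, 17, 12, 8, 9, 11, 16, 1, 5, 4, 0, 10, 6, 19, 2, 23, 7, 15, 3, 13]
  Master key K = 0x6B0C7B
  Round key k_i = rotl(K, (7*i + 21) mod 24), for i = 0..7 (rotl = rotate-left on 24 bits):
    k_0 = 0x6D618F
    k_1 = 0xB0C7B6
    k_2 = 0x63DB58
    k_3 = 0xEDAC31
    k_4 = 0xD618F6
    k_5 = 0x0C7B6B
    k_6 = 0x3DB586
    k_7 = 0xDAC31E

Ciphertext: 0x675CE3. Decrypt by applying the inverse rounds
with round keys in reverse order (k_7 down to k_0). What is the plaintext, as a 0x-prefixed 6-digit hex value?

0xF42166

s_0 = ciphertext = 0x675CE3
s_1 = InvRound(s_0, k_7) = 0xC55CAB
s_2 = InvRound(s_1, k_6) = 0x6607B6
s_3 = InvRound(s_2, k_5) = 0xAC6716
s_4 = InvRound(s_3, k_4) = 0xB3B356
s_5 = InvRound(s_4, k_3) = 0x4CAF53
s_6 = InvRound(s_5, k_2) = 0xD7DD1A
s_7 = InvRound(s_6, k_1) = 0x0E9C1F
s_8 = InvRound(s_7, k_0) = 0xF42166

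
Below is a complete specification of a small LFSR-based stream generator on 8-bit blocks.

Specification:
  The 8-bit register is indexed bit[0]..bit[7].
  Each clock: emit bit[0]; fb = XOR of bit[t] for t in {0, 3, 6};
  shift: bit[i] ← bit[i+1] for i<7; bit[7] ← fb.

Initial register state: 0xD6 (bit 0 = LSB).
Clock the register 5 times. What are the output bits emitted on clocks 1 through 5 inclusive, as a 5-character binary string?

01101

reg_0 = 0xD6
clock 1: out=0, reg = 0xEB
clock 2: out=1, reg = 0xF5
clock 3: out=1, reg = 0x7A
clock 4: out=0, reg = 0x3D
clock 5: out=1, reg = 0x1E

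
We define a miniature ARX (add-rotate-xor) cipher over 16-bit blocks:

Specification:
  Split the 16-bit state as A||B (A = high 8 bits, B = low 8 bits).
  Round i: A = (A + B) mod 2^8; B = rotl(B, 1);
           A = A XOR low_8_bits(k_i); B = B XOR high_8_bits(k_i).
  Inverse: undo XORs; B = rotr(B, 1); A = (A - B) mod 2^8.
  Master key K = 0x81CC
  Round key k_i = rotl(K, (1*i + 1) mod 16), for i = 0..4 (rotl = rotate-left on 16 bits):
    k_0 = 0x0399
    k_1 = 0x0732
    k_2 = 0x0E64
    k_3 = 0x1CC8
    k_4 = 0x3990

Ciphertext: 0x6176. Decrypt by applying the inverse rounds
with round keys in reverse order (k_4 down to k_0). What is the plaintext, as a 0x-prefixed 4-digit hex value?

s_0 = ciphertext = 0x6176
s_1 = InvRound(s_0, k_4) = 0x4AA7
s_2 = InvRound(s_1, k_3) = 0xA5DD
s_3 = InvRound(s_2, k_2) = 0xD8E9
s_4 = InvRound(s_3, k_1) = 0x7377
s_5 = InvRound(s_4, k_0) = 0xB03A

0xB03A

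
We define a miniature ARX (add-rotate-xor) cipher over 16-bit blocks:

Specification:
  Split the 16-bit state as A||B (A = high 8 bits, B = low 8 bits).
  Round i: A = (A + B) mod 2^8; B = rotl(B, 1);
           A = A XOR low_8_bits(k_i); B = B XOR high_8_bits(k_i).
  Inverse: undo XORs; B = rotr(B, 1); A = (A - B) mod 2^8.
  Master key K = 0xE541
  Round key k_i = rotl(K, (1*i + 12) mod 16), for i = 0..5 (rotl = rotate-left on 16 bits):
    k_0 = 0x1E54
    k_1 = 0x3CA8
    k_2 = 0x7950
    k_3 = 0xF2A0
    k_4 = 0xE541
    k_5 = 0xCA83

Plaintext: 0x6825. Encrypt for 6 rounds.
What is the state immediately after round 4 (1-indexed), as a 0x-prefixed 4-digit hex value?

0x3952

s_0 = plaintext = 0x6825
s_1 = Round(s_0, k_0) = 0xD954
s_2 = Round(s_1, k_1) = 0x8594
s_3 = Round(s_2, k_2) = 0x4950
s_4 = Round(s_3, k_3) = 0x3952
s_5 = Round(s_4, k_4) = 0xCA41
s_6 = Round(s_5, k_5) = 0x8848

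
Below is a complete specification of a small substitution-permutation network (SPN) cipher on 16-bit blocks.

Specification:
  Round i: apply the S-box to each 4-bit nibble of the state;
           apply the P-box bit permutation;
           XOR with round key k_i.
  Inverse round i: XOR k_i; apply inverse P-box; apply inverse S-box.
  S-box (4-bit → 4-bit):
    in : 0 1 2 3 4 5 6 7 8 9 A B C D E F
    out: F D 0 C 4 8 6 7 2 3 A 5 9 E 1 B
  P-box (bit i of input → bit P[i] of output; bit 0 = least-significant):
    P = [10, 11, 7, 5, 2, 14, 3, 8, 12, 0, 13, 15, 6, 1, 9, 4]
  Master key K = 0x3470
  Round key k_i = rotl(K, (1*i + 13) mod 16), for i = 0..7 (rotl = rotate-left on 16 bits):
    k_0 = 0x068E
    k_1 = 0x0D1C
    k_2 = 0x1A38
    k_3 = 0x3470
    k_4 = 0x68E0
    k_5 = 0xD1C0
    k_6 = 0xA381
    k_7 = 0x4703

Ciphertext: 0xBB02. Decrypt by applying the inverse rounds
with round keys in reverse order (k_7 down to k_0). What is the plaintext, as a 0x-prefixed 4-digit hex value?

s_0 = ciphertext = 0xBB02
s_1 = InvRound(s_0, k_7) = 0x2089
s_2 = InvRound(s_1, k_6) = 0x4532
s_3 = InvRound(s_2, k_5) = 0xFC21
s_4 = InvRound(s_3, k_4) = 0xEF2B
s_5 = InvRound(s_4, k_3) = 0x0FD8
s_6 = InvRound(s_5, k_2) = 0xEE51
s_7 = InvRound(s_6, k_1) = 0xBD02
s_8 = InvRound(s_7, k_0) = 0x4116

0x4116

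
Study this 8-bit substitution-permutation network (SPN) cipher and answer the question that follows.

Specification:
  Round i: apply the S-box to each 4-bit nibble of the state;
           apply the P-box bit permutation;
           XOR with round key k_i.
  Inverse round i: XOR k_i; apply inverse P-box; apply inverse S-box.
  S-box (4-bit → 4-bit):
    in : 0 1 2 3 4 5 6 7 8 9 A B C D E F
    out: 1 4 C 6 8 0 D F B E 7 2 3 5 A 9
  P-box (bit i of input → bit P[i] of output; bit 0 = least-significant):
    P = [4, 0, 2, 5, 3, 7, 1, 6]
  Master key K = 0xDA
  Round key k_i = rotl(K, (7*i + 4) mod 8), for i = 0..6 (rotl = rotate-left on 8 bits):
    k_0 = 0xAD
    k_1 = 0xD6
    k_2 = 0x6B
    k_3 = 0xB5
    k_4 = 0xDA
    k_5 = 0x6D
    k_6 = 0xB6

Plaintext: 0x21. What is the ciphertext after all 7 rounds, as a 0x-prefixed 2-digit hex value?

0x03

s_0 = plaintext = 0x21
s_1 = Round(s_0, k_0) = 0xEB
s_2 = Round(s_1, k_1) = 0x17
s_3 = Round(s_2, k_2) = 0x5C
s_4 = Round(s_3, k_3) = 0xA4
s_5 = Round(s_4, k_4) = 0x70
s_6 = Round(s_5, k_5) = 0xB7
s_7 = Round(s_6, k_6) = 0x03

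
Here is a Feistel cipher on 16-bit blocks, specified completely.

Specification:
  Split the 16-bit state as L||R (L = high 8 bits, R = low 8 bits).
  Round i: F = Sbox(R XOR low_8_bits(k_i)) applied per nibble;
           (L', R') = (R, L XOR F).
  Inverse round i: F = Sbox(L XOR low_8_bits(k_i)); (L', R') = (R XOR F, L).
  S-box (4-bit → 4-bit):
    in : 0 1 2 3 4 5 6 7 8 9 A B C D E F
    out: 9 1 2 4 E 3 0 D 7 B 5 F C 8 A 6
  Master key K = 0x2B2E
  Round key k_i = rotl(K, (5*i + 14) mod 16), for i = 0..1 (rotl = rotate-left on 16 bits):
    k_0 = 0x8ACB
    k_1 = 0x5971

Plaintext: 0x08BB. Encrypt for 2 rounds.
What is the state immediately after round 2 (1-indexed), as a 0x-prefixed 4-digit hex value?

0xD1E2

s_0 = plaintext = 0x08BB
s_1 = Round(s_0, k_0) = 0xBBD1
s_2 = Round(s_1, k_1) = 0xD1E2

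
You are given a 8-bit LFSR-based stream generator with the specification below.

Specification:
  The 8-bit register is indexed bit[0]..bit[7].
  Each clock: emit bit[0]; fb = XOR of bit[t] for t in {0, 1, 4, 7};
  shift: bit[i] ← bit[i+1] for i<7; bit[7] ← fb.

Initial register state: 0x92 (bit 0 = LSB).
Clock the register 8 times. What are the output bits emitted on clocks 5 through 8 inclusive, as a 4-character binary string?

reg_0 = 0x92
clock 1: out=0, reg = 0xC9
clock 2: out=1, reg = 0x64
clock 3: out=0, reg = 0x32
clock 4: out=0, reg = 0x19
clock 5: out=1, reg = 0x0C
clock 6: out=0, reg = 0x06
clock 7: out=0, reg = 0x83
clock 8: out=1, reg = 0xC1

1001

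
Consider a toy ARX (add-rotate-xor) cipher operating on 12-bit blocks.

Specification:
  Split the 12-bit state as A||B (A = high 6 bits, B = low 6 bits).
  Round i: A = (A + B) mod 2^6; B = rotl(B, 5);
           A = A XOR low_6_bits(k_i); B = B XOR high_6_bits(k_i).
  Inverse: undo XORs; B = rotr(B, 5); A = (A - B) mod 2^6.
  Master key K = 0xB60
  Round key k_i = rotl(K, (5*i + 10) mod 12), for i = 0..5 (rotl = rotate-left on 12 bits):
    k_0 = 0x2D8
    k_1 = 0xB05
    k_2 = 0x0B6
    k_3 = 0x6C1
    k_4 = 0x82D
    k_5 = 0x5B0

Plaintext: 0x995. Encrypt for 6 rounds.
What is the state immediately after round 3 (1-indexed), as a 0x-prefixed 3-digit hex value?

s_0 = plaintext = 0x995
s_1 = Round(s_0, k_0) = 0x8E1
s_2 = Round(s_1, k_1) = 0x05C
s_3 = Round(s_2, k_2) = 0xACC
s_4 = Round(s_3, k_3) = 0xD9D
s_5 = Round(s_4, k_4) = 0xF8E
s_6 = Round(s_5, k_5) = 0xF11

0xACC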